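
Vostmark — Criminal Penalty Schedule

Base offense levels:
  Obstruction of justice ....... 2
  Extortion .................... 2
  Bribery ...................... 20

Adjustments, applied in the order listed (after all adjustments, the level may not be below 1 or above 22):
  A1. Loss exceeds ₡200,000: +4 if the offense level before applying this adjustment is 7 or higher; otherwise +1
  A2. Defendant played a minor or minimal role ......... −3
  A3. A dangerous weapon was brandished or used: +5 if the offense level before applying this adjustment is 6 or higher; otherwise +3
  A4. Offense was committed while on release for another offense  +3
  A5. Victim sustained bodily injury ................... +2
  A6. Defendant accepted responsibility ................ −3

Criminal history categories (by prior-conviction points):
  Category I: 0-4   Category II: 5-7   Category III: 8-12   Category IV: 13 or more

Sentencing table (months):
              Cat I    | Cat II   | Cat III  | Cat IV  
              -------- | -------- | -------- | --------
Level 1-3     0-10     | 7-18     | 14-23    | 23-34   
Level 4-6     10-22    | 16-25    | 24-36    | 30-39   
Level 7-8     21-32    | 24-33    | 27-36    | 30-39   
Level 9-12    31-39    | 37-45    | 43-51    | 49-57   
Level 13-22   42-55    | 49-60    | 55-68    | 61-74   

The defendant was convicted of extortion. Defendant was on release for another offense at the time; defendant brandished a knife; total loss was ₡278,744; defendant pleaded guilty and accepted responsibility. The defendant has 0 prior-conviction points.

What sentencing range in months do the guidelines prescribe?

Base offense level for extortion: 2.
A1 applies (level before this adjustment is 2 < 7, so +1): 2 + 1 = 3.
A2 does not apply.
A3 applies (level before this adjustment is 3 < 6, so +3): 3 + 3 = 6.
A4 applies: 6 + 3 = 9.
A6 applies: 9 − 3 = 6.
Final offense level: 6.
Criminal history: 0 prior points → Category I (0-4).
Level 6 falls in the 4-6 band.
Grid: Level 4-6 × Category I = 10-22 months.

10-22 months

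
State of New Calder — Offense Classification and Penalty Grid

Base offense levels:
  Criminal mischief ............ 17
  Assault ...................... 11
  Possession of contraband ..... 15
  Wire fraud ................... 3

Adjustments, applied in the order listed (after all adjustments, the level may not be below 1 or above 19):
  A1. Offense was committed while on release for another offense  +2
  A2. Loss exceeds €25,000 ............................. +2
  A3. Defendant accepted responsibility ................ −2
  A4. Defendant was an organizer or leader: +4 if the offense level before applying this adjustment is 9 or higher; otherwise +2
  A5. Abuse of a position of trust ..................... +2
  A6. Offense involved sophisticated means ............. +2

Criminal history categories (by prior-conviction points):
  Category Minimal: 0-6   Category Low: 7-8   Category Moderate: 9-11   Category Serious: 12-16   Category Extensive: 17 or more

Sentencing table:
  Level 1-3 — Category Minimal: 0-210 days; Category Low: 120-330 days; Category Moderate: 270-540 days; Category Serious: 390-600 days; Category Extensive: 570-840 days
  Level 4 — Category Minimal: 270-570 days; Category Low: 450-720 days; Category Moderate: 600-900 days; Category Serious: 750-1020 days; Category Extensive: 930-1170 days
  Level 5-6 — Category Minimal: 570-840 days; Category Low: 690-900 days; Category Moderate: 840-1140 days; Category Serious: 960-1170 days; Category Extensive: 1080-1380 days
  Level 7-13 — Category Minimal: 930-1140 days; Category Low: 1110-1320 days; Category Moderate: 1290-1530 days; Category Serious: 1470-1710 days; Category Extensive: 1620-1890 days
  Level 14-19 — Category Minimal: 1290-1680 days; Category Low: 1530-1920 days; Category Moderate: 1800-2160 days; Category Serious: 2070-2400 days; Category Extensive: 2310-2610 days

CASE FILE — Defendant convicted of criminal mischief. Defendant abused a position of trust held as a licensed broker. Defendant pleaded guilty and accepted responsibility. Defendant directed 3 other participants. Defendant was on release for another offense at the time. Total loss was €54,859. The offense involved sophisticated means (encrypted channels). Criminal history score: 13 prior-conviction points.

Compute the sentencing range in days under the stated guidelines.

2070-2400 days

Base offense level for criminal mischief: 17.
A1 applies: 17 + 2 = 19.
A2 applies: 19 + 2 = 21.
A3 applies: 21 − 2 = 19.
A4 applies (level before this adjustment is 19 ≥ 9, so +4): 19 + 4 = 23.
A5 applies: 23 + 2 = 25.
A6 applies: 25 + 2 = 27.
Level 27 exceeds the maximum of 19; capped at 19.
Final offense level: 19.
Criminal history: 13 prior points → Category Serious (12-16).
Level 19 falls in the 14-19 band.
Grid: Level 14-19 × Category Serious = 2070-2400 days.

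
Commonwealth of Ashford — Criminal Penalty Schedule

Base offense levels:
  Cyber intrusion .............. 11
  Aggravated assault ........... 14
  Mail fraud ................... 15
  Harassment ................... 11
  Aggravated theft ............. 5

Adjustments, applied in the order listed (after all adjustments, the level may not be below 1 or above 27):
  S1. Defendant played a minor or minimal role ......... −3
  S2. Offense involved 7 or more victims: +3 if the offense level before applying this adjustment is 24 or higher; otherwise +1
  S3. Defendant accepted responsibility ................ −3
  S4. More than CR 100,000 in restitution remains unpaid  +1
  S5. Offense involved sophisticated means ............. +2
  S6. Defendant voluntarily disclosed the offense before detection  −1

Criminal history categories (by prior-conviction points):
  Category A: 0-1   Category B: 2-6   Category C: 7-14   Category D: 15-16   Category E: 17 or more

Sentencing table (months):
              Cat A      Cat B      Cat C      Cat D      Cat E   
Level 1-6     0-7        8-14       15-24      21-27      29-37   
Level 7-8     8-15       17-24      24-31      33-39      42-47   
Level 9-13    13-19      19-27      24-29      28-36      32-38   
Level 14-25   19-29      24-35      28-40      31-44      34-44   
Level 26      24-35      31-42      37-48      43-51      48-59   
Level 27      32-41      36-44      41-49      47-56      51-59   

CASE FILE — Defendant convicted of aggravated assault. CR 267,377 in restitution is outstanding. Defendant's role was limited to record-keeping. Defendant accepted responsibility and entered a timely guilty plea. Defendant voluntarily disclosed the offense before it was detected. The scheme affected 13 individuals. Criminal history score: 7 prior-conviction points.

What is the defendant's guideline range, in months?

24-29 months

Base offense level for aggravated assault: 14.
S1 applies: 14 − 3 = 11.
S2 applies (level before this adjustment is 11 < 24, so +1): 11 + 1 = 12.
S3 applies: 12 − 3 = 9.
S4 applies: 9 + 1 = 10.
S5 does not apply.
S6 applies: 10 − 1 = 9.
Final offense level: 9.
Criminal history: 7 prior points → Category C (7-14).
Level 9 falls in the 9-13 band.
Grid: Level 9-13 × Category C = 24-29 months.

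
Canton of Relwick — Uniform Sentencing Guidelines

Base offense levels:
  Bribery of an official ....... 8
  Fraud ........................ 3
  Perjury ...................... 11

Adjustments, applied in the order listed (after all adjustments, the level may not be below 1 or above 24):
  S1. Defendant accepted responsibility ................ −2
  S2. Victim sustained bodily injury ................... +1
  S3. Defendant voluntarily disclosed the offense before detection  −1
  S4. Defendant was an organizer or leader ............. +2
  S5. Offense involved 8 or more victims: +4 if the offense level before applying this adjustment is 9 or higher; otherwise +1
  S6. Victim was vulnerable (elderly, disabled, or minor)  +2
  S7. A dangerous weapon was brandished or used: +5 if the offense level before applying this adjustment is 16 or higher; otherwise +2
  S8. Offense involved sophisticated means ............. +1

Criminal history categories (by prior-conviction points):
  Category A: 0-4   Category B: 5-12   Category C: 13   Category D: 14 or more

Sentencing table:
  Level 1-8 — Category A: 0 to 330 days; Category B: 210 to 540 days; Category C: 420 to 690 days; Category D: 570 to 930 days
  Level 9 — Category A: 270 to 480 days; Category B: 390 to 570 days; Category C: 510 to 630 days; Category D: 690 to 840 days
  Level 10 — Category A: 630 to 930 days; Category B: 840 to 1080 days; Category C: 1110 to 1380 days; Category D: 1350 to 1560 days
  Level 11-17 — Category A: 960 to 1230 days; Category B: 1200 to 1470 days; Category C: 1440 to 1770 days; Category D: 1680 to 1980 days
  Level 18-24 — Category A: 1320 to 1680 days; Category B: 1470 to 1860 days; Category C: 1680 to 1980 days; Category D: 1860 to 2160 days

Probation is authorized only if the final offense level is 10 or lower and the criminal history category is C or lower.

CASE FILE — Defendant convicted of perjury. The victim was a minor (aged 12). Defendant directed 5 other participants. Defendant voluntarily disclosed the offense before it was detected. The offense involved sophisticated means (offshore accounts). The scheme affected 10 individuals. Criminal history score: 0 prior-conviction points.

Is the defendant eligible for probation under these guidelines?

No

Base offense level for perjury: 11.
S1 does not apply.
S3 applies: 11 − 1 = 10.
S4 applies: 10 + 2 = 12.
S5 applies (level before this adjustment is 12 ≥ 9, so +4): 12 + 4 = 16.
S6 applies: 16 + 2 = 18.
S7 does not apply.
S8 applies: 18 + 1 = 19.
Final offense level: 19.
Criminal history: 0 prior points → Category A (0-4).
Level 19 falls in the 18-24 band.
Grid: Level 18-24 × Category A = 1320-1680 days.
Probation check: level 19 > 10 and category A ≤ C → not eligible.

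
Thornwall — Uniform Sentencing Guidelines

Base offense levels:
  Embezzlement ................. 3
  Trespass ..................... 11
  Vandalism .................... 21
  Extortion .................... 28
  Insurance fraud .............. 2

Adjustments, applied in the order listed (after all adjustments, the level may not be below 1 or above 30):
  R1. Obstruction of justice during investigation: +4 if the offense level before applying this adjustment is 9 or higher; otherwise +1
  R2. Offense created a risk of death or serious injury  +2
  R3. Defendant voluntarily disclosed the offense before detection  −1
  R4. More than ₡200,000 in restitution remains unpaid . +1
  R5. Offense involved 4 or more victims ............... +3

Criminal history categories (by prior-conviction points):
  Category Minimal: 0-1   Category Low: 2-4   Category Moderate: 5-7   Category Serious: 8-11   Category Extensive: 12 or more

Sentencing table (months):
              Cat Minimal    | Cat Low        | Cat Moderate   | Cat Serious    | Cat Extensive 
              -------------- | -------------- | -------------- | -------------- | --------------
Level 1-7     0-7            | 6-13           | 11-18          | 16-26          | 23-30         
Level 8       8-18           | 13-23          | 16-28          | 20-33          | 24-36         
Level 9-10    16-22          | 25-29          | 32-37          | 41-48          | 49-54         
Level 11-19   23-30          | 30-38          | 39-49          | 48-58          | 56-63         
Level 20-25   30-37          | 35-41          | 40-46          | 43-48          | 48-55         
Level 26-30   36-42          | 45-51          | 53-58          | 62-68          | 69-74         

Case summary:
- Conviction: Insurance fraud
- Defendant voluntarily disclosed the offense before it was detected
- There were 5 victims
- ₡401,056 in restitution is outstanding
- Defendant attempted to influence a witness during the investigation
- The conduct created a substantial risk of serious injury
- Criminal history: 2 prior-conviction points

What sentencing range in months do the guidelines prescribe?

13-23 months

Base offense level for insurance fraud: 2.
R1 applies (level before this adjustment is 2 < 9, so +1): 2 + 1 = 3.
R2 applies: 3 + 2 = 5.
R3 applies: 5 − 1 = 4.
R4 applies: 4 + 1 = 5.
R5 applies: 5 + 3 = 8.
Final offense level: 8.
Criminal history: 2 prior points → Category Low (2-4).
Level 8 falls in the 8 band.
Grid: Level 8 × Category Low = 13-23 months.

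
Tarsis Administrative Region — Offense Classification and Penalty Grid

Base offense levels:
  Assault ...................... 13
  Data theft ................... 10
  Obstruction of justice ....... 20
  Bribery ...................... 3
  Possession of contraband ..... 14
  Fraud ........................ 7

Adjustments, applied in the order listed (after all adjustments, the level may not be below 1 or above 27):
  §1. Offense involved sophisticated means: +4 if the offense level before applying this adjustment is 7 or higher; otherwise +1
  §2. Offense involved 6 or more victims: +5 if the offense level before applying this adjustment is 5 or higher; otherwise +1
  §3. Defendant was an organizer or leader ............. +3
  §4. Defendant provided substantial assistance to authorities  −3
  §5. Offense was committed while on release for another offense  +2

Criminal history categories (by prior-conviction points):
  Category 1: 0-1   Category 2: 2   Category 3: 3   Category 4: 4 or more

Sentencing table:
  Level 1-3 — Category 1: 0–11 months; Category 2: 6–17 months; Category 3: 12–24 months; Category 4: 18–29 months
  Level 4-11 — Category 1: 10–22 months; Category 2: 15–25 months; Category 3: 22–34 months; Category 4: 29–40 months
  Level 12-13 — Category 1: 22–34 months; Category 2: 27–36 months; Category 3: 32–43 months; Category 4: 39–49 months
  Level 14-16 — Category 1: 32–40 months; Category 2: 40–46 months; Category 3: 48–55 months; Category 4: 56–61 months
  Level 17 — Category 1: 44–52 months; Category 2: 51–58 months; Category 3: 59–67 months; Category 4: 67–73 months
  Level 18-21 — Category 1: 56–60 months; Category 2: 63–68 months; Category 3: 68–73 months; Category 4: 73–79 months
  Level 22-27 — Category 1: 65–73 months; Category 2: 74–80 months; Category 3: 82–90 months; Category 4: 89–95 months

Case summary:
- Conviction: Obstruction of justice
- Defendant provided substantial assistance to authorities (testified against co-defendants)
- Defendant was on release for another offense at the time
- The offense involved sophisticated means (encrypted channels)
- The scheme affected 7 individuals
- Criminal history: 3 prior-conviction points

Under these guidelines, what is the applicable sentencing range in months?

Base offense level for obstruction of justice: 20.
§1 applies (level before this adjustment is 20 ≥ 7, so +4): 20 + 4 = 24.
§2 applies (level before this adjustment is 24 ≥ 5, so +5): 24 + 5 = 29.
§3 does not apply.
§4 applies: 29 − 3 = 26.
§5 applies: 26 + 2 = 28.
Level 28 exceeds the maximum of 27; capped at 27.
Final offense level: 27.
Criminal history: 3 prior points → Category 3 (3).
Level 27 falls in the 22-27 band.
Grid: Level 22-27 × Category 3 = 82-90 months.

82-90 months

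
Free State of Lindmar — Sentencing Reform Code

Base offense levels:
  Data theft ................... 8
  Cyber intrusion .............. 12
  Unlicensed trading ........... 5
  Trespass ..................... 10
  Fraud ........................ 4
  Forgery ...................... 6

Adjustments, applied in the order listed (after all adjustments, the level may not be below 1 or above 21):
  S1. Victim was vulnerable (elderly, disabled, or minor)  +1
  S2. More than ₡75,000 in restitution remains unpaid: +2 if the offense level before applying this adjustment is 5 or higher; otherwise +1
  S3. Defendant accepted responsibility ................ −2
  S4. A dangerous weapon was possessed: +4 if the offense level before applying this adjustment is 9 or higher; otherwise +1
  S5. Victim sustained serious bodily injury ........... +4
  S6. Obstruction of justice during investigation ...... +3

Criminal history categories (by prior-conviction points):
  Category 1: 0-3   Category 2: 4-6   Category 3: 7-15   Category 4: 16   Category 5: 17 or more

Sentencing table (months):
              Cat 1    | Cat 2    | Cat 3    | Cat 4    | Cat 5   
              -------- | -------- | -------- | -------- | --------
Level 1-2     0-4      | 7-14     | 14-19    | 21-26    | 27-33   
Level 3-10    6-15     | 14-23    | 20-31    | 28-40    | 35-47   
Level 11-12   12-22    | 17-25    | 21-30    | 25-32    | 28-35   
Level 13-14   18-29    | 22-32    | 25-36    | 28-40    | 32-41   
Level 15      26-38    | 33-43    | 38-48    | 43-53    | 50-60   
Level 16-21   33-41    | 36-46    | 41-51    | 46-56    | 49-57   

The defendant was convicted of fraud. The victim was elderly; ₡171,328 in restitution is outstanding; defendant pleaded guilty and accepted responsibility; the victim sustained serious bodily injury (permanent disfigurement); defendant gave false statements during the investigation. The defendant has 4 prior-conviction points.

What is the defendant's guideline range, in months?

Base offense level for fraud: 4.
S1 applies: 4 + 1 = 5.
S2 applies (level before this adjustment is 5 ≥ 5, so +2): 5 + 2 = 7.
S3 applies: 7 − 2 = 5.
S5 applies: 5 + 4 = 9.
S6 applies: 9 + 3 = 12.
Final offense level: 12.
Criminal history: 4 prior points → Category 2 (4-6).
Level 12 falls in the 11-12 band.
Grid: Level 11-12 × Category 2 = 17-25 months.

17-25 months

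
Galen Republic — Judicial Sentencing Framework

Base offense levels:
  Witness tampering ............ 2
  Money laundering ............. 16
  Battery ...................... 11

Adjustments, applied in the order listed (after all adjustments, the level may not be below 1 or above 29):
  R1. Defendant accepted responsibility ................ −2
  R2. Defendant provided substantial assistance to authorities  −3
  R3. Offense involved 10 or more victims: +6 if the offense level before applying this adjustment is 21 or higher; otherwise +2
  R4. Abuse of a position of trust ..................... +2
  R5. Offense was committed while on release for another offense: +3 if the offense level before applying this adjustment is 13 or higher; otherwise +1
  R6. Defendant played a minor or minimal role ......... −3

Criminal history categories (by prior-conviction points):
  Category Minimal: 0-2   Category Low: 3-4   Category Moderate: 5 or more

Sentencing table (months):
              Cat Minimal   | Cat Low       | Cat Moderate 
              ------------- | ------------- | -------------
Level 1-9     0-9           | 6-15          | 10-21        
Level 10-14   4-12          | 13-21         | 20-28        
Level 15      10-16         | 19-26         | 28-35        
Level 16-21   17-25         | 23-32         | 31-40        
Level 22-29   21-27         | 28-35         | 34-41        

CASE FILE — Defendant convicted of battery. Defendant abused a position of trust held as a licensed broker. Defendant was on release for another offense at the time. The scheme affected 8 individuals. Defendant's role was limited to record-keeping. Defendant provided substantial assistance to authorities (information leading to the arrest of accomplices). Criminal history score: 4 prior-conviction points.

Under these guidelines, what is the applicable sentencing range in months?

6-15 months

Base offense level for battery: 11.
R2 applies: 11 − 3 = 8.
R4 applies: 8 + 2 = 10.
R5 applies (level before this adjustment is 10 < 13, so +1): 10 + 1 = 11.
R6 applies: 11 − 3 = 8.
Final offense level: 8.
Criminal history: 4 prior points → Category Low (3-4).
Level 8 falls in the 1-9 band.
Grid: Level 1-9 × Category Low = 6-15 months.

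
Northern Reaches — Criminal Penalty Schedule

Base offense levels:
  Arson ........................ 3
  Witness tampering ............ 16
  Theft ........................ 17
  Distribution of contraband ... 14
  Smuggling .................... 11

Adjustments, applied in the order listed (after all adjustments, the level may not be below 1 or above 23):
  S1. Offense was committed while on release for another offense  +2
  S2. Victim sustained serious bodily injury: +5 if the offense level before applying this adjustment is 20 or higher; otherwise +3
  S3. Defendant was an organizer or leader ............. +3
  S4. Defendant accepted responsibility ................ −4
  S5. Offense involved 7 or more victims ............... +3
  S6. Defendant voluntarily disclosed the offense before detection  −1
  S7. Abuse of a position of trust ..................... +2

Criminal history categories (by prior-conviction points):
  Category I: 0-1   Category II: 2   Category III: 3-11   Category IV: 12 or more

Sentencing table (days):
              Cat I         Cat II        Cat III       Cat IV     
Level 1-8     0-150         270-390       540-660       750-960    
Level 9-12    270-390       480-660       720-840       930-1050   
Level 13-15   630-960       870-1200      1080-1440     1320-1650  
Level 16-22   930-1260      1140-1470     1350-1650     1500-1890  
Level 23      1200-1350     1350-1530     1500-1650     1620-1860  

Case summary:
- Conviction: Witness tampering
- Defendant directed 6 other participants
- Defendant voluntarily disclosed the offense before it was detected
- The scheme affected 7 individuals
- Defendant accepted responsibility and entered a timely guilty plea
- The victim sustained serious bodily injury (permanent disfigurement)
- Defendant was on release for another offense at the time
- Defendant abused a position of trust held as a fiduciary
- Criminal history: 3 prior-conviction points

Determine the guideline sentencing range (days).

1500-1650 days

Base offense level for witness tampering: 16.
S1 applies: 16 + 2 = 18.
S2 applies (level before this adjustment is 18 < 20, so +3): 18 + 3 = 21.
S3 applies: 21 + 3 = 24.
S4 applies: 24 − 4 = 20.
S5 applies: 20 + 3 = 23.
S6 applies: 23 − 1 = 22.
S7 applies: 22 + 2 = 24.
Level 24 exceeds the maximum of 23; capped at 23.
Final offense level: 23.
Criminal history: 3 prior points → Category III (3-11).
Level 23 falls in the 23 band.
Grid: Level 23 × Category III = 1500-1650 days.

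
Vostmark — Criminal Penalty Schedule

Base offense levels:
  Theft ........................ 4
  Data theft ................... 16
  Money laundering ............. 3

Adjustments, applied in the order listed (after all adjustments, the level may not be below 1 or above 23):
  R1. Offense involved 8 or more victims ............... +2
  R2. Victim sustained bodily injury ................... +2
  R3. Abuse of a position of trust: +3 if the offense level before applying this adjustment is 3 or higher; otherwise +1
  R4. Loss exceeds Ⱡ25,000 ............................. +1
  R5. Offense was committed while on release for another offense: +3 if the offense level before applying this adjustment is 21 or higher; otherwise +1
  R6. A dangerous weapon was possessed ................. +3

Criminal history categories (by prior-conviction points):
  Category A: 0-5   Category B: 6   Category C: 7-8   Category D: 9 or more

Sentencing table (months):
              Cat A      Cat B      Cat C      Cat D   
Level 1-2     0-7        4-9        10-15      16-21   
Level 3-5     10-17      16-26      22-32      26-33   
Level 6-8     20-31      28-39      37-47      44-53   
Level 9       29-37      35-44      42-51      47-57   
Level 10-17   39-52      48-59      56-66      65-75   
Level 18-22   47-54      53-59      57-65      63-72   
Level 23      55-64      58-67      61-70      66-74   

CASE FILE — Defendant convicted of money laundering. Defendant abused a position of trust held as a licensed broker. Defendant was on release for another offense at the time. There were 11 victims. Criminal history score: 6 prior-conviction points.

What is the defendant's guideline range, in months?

Base offense level for money laundering: 3.
R1 applies: 3 + 2 = 5.
R2 does not apply.
R3 applies (level before this adjustment is 5 ≥ 3, so +3): 5 + 3 = 8.
R4 does not apply.
R5 applies (level before this adjustment is 8 < 21, so +1): 8 + 1 = 9.
Final offense level: 9.
Criminal history: 6 prior points → Category B (6).
Level 9 falls in the 9 band.
Grid: Level 9 × Category B = 35-44 months.

35-44 months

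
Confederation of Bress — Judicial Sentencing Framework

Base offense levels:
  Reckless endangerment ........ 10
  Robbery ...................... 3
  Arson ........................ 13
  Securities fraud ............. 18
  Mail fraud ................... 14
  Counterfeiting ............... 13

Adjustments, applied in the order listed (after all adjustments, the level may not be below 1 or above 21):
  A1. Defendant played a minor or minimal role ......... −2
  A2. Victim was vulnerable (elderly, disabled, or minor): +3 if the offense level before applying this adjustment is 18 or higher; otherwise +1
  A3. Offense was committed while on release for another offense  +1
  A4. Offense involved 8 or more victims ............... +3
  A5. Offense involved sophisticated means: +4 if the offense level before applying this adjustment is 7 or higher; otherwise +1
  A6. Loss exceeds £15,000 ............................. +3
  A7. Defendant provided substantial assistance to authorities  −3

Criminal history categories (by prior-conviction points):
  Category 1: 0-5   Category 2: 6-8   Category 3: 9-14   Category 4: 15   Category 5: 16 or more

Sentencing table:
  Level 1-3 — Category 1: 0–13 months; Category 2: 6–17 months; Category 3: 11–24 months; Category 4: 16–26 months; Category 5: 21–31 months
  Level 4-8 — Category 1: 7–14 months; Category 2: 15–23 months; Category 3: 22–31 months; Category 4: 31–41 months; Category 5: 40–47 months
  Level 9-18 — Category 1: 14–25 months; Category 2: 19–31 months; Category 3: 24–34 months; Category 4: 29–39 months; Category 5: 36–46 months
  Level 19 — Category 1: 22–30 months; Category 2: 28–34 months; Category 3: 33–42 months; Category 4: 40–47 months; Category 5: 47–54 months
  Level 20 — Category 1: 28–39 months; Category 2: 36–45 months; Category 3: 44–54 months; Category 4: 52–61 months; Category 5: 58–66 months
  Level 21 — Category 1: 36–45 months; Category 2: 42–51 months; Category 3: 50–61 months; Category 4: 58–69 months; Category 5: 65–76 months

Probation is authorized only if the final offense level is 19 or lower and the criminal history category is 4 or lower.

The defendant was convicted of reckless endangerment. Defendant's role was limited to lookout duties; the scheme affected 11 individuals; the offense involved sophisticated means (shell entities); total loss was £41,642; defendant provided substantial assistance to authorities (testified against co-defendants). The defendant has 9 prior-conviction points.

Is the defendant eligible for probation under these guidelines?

Base offense level for reckless endangerment: 10.
A1 applies: 10 − 2 = 8.
A2 does not apply.
A3 does not apply.
A4 applies: 8 + 3 = 11.
A5 applies (level before this adjustment is 11 ≥ 7, so +4): 11 + 4 = 15.
A6 applies: 15 + 3 = 18.
A7 applies: 18 − 3 = 15.
Final offense level: 15.
Criminal history: 9 prior points → Category 3 (9-14).
Level 15 falls in the 9-18 band.
Grid: Level 9-18 × Category 3 = 24-34 months.
Probation check: level 15 ≤ 19 and category 3 ≤ 4 → eligible.

Yes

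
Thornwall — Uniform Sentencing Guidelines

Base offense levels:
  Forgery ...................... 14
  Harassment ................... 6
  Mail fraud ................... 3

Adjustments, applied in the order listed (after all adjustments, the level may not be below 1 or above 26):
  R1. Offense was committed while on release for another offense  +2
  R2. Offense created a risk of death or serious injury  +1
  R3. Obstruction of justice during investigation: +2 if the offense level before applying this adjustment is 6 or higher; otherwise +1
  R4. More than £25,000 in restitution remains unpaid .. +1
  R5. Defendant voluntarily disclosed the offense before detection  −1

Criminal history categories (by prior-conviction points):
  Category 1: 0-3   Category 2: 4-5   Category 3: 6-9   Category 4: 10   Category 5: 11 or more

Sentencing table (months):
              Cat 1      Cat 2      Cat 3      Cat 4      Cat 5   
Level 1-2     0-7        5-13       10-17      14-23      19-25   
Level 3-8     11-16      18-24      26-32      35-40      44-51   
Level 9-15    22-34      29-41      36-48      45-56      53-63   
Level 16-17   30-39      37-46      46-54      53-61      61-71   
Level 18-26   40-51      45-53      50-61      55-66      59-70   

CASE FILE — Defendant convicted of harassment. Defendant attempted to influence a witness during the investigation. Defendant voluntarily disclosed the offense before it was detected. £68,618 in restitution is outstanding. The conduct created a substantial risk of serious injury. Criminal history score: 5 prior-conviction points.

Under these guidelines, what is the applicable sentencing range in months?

Base offense level for harassment: 6.
R2 applies: 6 + 1 = 7.
R3 applies (level before this adjustment is 7 ≥ 6, so +2): 7 + 2 = 9.
R4 applies: 9 + 1 = 10.
R5 applies: 10 − 1 = 9.
Final offense level: 9.
Criminal history: 5 prior points → Category 2 (4-5).
Level 9 falls in the 9-15 band.
Grid: Level 9-15 × Category 2 = 29-41 months.

29-41 months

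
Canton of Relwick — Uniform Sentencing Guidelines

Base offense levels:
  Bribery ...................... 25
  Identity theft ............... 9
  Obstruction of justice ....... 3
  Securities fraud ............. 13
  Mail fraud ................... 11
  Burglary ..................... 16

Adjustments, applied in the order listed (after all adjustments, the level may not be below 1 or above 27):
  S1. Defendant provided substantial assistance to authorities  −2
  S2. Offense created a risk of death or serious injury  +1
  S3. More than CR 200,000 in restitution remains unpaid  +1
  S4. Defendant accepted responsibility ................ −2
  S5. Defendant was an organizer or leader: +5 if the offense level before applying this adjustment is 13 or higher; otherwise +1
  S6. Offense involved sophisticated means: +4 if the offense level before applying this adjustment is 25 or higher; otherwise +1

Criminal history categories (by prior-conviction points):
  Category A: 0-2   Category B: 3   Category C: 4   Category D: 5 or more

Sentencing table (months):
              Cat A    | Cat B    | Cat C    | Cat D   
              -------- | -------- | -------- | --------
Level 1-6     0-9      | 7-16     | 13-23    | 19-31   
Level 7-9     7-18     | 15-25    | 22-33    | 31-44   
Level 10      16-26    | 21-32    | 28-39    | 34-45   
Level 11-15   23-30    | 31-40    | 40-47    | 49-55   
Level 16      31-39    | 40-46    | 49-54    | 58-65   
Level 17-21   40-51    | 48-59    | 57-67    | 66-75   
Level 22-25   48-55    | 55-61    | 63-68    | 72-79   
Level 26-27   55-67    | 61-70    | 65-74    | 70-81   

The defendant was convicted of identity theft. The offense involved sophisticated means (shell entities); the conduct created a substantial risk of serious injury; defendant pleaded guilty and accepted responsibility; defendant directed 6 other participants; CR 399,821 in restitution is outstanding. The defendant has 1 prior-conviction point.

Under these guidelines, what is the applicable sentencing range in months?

23-30 months

Base offense level for identity theft: 9.
S1 does not apply.
S2 applies: 9 + 1 = 10.
S3 applies: 10 + 1 = 11.
S4 applies: 11 − 2 = 9.
S5 applies (level before this adjustment is 9 < 13, so +1): 9 + 1 = 10.
S6 applies (level before this adjustment is 10 < 25, so +1): 10 + 1 = 11.
Final offense level: 11.
Criminal history: 1 prior point → Category A (0-2).
Level 11 falls in the 11-15 band.
Grid: Level 11-15 × Category A = 23-30 months.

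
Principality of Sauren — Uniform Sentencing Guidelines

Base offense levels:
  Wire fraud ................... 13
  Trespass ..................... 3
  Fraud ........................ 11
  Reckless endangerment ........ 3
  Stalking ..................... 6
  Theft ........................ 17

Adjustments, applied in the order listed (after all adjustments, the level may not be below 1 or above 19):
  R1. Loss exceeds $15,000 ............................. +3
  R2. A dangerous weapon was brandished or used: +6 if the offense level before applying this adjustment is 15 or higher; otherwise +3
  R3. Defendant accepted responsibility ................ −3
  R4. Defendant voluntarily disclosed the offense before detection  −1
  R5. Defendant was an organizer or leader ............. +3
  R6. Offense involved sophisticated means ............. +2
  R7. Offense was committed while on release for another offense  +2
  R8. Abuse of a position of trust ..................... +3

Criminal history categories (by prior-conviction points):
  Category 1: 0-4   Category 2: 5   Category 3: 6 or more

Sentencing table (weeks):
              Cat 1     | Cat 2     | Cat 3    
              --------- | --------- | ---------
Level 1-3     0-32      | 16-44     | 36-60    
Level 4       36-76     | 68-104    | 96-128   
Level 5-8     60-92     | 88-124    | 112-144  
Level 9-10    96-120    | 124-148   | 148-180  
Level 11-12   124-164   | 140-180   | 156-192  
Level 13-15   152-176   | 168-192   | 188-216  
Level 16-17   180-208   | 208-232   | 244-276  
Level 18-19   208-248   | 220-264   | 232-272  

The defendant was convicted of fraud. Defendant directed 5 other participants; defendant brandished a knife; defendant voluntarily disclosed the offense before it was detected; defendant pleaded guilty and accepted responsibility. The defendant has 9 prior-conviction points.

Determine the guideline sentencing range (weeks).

188-216 weeks

Base offense level for fraud: 11.
R2 applies (level before this adjustment is 11 < 15, so +3): 11 + 3 = 14.
R3 applies: 14 − 3 = 11.
R4 applies: 11 − 1 = 10.
R5 applies: 10 + 3 = 13.
R7 does not apply.
Final offense level: 13.
Criminal history: 9 prior points → Category 3 (6+).
Level 13 falls in the 13-15 band.
Grid: Level 13-15 × Category 3 = 188-216 weeks.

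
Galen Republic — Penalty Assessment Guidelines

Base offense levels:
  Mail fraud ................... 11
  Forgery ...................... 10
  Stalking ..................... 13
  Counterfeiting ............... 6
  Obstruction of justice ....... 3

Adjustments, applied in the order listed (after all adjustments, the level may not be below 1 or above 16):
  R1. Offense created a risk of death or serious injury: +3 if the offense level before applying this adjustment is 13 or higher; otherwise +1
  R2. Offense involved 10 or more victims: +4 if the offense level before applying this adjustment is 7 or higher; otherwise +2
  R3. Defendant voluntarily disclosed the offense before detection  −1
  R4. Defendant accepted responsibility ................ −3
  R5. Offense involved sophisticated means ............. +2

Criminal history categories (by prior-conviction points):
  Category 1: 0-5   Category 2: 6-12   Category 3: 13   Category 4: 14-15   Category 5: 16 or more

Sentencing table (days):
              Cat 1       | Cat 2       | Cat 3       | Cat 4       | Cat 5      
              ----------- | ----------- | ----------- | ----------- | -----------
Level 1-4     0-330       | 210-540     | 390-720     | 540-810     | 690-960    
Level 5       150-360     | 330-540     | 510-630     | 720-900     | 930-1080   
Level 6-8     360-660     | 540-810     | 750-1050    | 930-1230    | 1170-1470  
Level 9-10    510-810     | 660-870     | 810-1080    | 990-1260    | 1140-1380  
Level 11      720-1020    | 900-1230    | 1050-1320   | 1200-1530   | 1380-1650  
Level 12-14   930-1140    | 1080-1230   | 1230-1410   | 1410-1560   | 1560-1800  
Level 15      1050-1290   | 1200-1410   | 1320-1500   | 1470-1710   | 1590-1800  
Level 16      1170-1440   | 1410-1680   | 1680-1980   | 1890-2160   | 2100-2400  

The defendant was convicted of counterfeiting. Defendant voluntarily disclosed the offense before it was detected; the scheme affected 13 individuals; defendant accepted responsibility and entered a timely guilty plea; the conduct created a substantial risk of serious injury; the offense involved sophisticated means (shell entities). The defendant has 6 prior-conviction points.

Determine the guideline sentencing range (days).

660-870 days

Base offense level for counterfeiting: 6.
R1 applies (level before this adjustment is 6 < 13, so +1): 6 + 1 = 7.
R2 applies (level before this adjustment is 7 ≥ 7, so +4): 7 + 4 = 11.
R3 applies: 11 − 1 = 10.
R4 applies: 10 − 3 = 7.
R5 applies: 7 + 2 = 9.
Final offense level: 9.
Criminal history: 6 prior points → Category 2 (6-12).
Level 9 falls in the 9-10 band.
Grid: Level 9-10 × Category 2 = 660-870 days.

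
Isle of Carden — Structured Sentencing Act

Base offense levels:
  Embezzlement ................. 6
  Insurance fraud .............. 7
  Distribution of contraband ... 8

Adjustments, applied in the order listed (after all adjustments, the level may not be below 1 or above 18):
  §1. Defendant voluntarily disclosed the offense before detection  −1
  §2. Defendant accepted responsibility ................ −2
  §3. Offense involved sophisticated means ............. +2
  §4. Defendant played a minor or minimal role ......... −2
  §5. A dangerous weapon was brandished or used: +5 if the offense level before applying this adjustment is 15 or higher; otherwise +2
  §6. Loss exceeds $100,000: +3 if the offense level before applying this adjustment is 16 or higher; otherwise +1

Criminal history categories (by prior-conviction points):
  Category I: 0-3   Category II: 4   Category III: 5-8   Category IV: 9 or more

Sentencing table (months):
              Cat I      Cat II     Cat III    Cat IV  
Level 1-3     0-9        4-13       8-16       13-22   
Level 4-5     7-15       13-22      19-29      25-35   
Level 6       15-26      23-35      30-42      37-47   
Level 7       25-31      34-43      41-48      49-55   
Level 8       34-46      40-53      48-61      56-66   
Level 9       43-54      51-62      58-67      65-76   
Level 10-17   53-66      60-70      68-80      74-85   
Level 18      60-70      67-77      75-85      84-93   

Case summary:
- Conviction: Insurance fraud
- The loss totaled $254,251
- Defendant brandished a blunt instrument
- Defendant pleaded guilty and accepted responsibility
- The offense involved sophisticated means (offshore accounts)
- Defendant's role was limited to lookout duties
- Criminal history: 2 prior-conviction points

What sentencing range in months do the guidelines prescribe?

34-46 months

Base offense level for insurance fraud: 7.
§1 does not apply.
§2 applies: 7 − 2 = 5.
§3 applies: 5 + 2 = 7.
§4 applies: 7 − 2 = 5.
§5 applies (level before this adjustment is 5 < 15, so +2): 5 + 2 = 7.
§6 applies (level before this adjustment is 7 < 16, so +1): 7 + 1 = 8.
Final offense level: 8.
Criminal history: 2 prior points → Category I (0-3).
Level 8 falls in the 8 band.
Grid: Level 8 × Category I = 34-46 months.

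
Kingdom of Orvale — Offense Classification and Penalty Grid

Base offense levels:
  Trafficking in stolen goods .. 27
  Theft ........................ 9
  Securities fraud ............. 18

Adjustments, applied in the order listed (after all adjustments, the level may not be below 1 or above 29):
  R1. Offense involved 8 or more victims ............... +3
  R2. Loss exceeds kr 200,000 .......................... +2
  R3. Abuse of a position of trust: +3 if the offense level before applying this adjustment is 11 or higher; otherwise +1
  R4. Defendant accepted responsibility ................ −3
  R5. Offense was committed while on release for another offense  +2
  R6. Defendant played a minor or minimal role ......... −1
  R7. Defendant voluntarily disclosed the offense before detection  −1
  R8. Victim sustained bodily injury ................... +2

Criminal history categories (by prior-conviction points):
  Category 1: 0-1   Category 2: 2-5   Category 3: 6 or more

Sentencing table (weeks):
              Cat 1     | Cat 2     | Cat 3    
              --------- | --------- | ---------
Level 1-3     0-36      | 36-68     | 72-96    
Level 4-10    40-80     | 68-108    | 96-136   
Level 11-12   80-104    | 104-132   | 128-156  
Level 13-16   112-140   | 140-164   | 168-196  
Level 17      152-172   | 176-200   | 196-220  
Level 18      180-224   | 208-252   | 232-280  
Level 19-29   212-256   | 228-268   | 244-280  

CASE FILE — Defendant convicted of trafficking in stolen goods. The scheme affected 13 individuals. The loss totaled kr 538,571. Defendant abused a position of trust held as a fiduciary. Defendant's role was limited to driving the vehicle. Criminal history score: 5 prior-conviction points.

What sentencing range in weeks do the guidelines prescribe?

Base offense level for trafficking in stolen goods: 27.
R1 applies: 27 + 3 = 30.
R2 applies: 30 + 2 = 32.
R3 applies (level before this adjustment is 32 ≥ 11, so +3): 32 + 3 = 35.
R4 does not apply.
R5 does not apply.
R6 applies: 35 − 1 = 34.
R7 does not apply.
R8 does not apply.
Level 34 exceeds the maximum of 29; capped at 29.
Final offense level: 29.
Criminal history: 5 prior points → Category 2 (2-5).
Level 29 falls in the 19-29 band.
Grid: Level 19-29 × Category 2 = 228-268 weeks.

228-268 weeks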